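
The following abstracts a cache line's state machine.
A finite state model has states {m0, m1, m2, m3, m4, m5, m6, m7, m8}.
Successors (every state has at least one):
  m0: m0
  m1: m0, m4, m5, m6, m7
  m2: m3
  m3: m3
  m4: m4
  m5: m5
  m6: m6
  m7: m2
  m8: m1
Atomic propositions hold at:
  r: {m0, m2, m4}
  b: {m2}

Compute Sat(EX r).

{m0, m1, m4, m7}

Sat(EX r) = {s : some successor in {m0, m2, m4}} = {m0, m1, m4, m7}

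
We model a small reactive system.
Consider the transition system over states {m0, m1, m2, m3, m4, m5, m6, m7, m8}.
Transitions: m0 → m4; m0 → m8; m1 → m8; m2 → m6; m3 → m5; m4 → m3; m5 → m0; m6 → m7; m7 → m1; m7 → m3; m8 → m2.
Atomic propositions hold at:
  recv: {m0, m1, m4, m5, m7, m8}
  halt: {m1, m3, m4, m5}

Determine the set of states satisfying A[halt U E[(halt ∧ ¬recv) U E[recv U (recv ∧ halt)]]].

{m0, m1, m3, m4, m5, m7}

Sat(¬recv) = {m2, m3, m6}
Sat(halt ∧ ¬recv) = {m3}
Sat(recv ∧ halt) = {m1, m4, m5}
E[recv U (recv ∧ halt)]: least fixpoint, start Z0 = Sat((recv ∧ halt)) = {m1, m4, m5}, add states in Sat(recv) with some successor in Z. Z1 = {m0, m1, m4, m5, m7}; fixed.
Sat(E[recv U (recv ∧ halt)]) = {m0, m1, m4, m5, m7}
E[(halt ∧ ¬recv) U E[recv U (recv ∧ halt)]]: least fixpoint, start Z0 = Sat(E[recv U (recv ∧ halt)]) = {m0, m1, m4, m5, m7}, add states in Sat(halt ∧ ¬recv) with some successor in Z. Z1 = {m0, m1, m3, m4, m5, m7}; fixed.
Sat(E[(halt ∧ ¬recv) U E[recv U (recv ∧ halt)]]) = {m0, m1, m3, m4, m5, m7}
A[halt U E[(halt ∧ ¬recv) U E[recv U (recv ∧ halt)]]]: least fixpoint, start Z0 = Sat(E[(halt ∧ ¬recv) U E[recv U (recv ∧ halt)]]) = {m0, m1, m3, m4, m5, m7}, add states in Sat(halt) with every successor in Z. Already a fixed point.
Sat(A[halt U E[(halt ∧ ¬recv) U E[recv U (recv ∧ halt)]]]) = {m0, m1, m3, m4, m5, m7}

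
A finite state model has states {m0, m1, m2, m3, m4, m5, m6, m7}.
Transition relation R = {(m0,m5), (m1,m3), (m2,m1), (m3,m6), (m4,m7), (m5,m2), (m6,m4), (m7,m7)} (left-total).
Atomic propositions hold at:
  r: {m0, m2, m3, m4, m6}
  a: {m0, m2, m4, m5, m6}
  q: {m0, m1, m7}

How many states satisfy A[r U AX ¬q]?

6

Sat(¬q) = {m2, m3, m4, m5, m6}
Sat(AX ¬q) = {s : every successor in {m2, m3, m4, m5, m6}} = {m0, m1, m3, m5, m6}
A[r U AX ¬q]: least fixpoint, start Z0 = Sat(AX ¬q) = {m0, m1, m3, m5, m6}, add states in Sat(r) with every successor in Z. Z1 = {m0, m1, m2, m3, m5, m6}; fixed.
Sat(A[r U AX ¬q]) = {m0, m1, m2, m3, m5, m6}
|Sat(A[r U AX ¬q])| = |{m0, m1, m2, m3, m5, m6}| = 6.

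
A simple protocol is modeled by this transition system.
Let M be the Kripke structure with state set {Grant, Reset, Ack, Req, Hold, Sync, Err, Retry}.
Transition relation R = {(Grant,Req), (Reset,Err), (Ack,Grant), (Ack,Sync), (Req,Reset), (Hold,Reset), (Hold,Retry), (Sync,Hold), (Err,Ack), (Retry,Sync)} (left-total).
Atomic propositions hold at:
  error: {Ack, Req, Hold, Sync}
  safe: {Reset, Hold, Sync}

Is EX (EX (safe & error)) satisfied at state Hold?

Yes

Sat(safe & error) = {Hold, Sync}
Sat(EX (safe & error)) = {s : some successor in {Hold, Sync}} = {Ack, Sync, Retry}
Sat(EX (EX (safe & error))) = {s : some successor in {Ack, Sync, Retry}} = {Ack, Hold, Err, Retry}
Hold ∈ Sat(EX (EX (safe & error))) = {Ack, Hold, Err, Retry}, so the formula holds at Hold.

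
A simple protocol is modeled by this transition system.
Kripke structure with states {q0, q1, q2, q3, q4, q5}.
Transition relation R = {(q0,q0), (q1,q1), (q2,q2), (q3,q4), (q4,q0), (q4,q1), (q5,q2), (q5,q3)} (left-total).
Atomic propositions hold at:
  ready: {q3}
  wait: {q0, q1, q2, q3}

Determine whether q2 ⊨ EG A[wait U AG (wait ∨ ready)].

Sat(wait ∨ ready) = {q0, q1, q2, q3}
AG (wait ∨ ready): greatest fixpoint, start Z0 = {q0, q1, q2, q3}, keep only states in Sat with every successor in Z. Z1 = {q0, q1, q2}; fixed.
Sat(AG (wait ∨ ready)) = {q0, q1, q2}
A[wait U AG (wait ∨ ready)]: least fixpoint, start Z0 = Sat(AG (wait ∨ ready)) = {q0, q1, q2}, add states in Sat(wait) with every successor in Z. Already a fixed point.
Sat(A[wait U AG (wait ∨ ready)]) = {q0, q1, q2}
EG A[wait U AG (wait ∨ ready)]: greatest fixpoint, start Z0 = {q0, q1, q2}, keep only states in Sat with some successor in Z. Already a fixed point.
Sat(EG A[wait U AG (wait ∨ ready)]) = {q0, q1, q2}
q2 ∈ Sat(EG A[wait U AG (wait ∨ ready)]) = {q0, q1, q2}, so the formula holds at q2.

Yes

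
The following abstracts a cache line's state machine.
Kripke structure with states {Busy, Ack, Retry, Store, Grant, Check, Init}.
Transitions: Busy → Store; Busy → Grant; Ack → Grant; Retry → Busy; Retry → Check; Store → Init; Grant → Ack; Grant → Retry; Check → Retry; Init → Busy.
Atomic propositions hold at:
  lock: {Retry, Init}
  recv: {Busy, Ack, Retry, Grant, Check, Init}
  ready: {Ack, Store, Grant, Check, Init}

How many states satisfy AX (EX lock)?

2

Sat(EX lock) = {s : some successor in {Retry, Init}} = {Store, Grant, Check}
Sat(AX (EX lock)) = {s : every successor in {Store, Grant, Check}} = {Busy, Ack}
|Sat(AX (EX lock))| = |{Busy, Ack}| = 2.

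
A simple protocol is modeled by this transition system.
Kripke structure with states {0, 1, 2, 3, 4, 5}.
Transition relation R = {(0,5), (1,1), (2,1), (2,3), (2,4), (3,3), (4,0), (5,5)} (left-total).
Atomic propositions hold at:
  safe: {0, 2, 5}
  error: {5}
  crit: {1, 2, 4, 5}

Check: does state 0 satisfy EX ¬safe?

Sat(¬safe) = {1, 3, 4}
Sat(EX ¬safe) = {s : some successor in {1, 3, 4}} = {1, 2, 3}
0 ∉ Sat(EX ¬safe) = {1, 2, 3}, so the formula does not hold at 0.

No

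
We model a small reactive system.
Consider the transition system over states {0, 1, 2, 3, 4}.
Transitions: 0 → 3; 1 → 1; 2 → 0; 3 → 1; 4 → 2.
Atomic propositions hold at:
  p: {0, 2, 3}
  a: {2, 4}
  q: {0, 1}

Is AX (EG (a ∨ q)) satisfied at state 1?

Yes

Sat(a ∨ q) = {0, 1, 2, 4}
EG (a ∨ q): greatest fixpoint, start Z0 = {0, 1, 2, 4}, keep only states in Sat with some successor in Z. Z1 = {1, 2, 4}; Z2 = {1, 4}; Z3 = {1}; fixed.
Sat(EG (a ∨ q)) = {1}
Sat(AX (EG (a ∨ q))) = {s : every successor in {1}} = {1, 3}
1 ∈ Sat(AX (EG (a ∨ q))) = {1, 3}, so the formula holds at 1.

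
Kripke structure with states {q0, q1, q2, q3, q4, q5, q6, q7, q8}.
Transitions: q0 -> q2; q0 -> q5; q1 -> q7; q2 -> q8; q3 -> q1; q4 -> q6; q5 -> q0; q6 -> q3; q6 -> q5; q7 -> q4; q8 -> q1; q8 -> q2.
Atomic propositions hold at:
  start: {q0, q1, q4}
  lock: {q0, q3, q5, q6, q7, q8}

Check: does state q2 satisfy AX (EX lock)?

No

Sat(EX lock) = {s : some successor in {q0, q3, q5, q6, q7, q8}} = {q0, q1, q2, q4, q5, q6}
Sat(AX (EX lock)) = {s : every successor in {q0, q1, q2, q4, q5, q6}} = {q0, q3, q4, q5, q7, q8}
q2 ∉ Sat(AX (EX lock)) = {q0, q3, q4, q5, q7, q8}, so the formula does not hold at q2.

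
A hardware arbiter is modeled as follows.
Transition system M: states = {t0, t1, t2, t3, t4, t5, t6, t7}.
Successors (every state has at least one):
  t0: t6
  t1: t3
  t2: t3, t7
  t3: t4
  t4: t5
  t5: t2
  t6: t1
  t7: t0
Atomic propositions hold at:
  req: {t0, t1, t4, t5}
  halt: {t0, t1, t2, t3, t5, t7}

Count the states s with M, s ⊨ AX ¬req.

4

Sat(¬req) = {t2, t3, t6, t7}
Sat(AX ¬req) = {s : every successor in {t2, t3, t6, t7}} = {t0, t1, t2, t5}
|Sat(AX ¬req)| = |{t0, t1, t2, t5}| = 4.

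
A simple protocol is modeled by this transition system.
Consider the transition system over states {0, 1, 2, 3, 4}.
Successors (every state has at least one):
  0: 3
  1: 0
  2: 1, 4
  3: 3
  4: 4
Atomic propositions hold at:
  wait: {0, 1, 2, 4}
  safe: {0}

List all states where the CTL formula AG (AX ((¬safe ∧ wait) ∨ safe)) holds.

Sat(¬safe) = {1, 2, 3, 4}
Sat(¬safe ∧ wait) = {1, 2, 4}
Sat((¬safe ∧ wait) ∨ safe) = {0, 1, 2, 4}
Sat(AX ((¬safe ∧ wait) ∨ safe)) = {s : every successor in {0, 1, 2, 4}} = {1, 2, 4}
AG (AX ((¬safe ∧ wait) ∨ safe)): greatest fixpoint, start Z0 = {1, 2, 4}, keep only states in Sat with every successor in Z. Z1 = {2, 4}; Z2 = {4}; fixed.
Sat(AG (AX ((¬safe ∧ wait) ∨ safe))) = {4}

{4}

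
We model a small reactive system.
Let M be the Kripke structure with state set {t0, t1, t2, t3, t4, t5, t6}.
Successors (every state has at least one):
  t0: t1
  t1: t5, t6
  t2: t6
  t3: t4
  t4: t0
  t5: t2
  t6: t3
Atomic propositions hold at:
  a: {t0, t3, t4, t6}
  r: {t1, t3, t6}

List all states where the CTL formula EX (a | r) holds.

Sat(a | r) = {t0, t1, t3, t4, t6}
Sat(EX (a | r)) = {s : some successor in {t0, t1, t3, t4, t6}} = {t0, t1, t2, t3, t4, t6}

{t0, t1, t2, t3, t4, t6}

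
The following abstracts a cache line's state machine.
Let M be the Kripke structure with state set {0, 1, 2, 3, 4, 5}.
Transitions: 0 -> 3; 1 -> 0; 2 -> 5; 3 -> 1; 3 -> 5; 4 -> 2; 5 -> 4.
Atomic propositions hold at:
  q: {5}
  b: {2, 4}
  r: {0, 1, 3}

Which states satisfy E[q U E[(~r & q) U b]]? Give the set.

Sat(~r) = {2, 4, 5}
Sat(~r & q) = {5}
E[(~r & q) U b]: least fixpoint, start Z0 = Sat(b) = {2, 4}, add states in Sat(~r & q) with some successor in Z. Z1 = {2, 4, 5}; fixed.
Sat(E[(~r & q) U b]) = {2, 4, 5}
E[q U E[(~r & q) U b]]: least fixpoint, start Z0 = Sat(E[(~r & q) U b]) = {2, 4, 5}, add states in Sat(q) with some successor in Z. Already a fixed point.
Sat(E[q U E[(~r & q) U b]]) = {2, 4, 5}

{2, 4, 5}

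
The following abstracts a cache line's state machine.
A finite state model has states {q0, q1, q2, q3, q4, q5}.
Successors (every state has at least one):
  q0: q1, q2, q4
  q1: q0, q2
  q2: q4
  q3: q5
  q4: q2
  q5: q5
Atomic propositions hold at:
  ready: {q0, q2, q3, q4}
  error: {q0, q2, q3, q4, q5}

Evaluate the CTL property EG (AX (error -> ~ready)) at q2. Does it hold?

No

Sat(~ready) = {q1, q5}
Sat(error -> ~ready) = {q1, q5}
Sat(AX (error -> ~ready)) = {s : every successor in {q1, q5}} = {q3, q5}
EG (AX (error -> ~ready)): greatest fixpoint, start Z0 = {q3, q5}, keep only states in Sat with some successor in Z. Already a fixed point.
Sat(EG (AX (error -> ~ready))) = {q3, q5}
q2 ∉ Sat(EG (AX (error -> ~ready))) = {q3, q5}, so the formula does not hold at q2.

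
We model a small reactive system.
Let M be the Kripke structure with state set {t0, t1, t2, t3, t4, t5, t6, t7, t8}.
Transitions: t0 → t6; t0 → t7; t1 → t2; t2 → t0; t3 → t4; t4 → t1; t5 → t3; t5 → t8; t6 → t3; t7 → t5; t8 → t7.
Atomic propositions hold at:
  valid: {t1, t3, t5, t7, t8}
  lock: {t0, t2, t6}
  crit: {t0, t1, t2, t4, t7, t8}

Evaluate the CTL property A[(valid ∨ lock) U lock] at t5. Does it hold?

No

Sat(valid ∨ lock) = {t0, t1, t2, t3, t5, t6, t7, t8}
A[(valid ∨ lock) U lock]: least fixpoint, start Z0 = Sat(lock) = {t0, t2, t6}, add states in Sat(valid ∨ lock) with every successor in Z. Z1 = {t0, t1, t2, t6}; fixed.
Sat(A[(valid ∨ lock) U lock]) = {t0, t1, t2, t6}
t5 ∉ Sat(A[(valid ∨ lock) U lock]) = {t0, t1, t2, t6}, so the formula does not hold at t5.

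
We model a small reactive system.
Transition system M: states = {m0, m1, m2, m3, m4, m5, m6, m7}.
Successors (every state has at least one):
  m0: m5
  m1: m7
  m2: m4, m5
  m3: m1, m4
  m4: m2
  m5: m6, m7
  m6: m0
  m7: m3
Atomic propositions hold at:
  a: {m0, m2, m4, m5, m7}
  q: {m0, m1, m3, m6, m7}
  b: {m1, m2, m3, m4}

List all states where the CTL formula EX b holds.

{m2, m3, m4, m7}

Sat(EX b) = {s : some successor in {m1, m2, m3, m4}} = {m2, m3, m4, m7}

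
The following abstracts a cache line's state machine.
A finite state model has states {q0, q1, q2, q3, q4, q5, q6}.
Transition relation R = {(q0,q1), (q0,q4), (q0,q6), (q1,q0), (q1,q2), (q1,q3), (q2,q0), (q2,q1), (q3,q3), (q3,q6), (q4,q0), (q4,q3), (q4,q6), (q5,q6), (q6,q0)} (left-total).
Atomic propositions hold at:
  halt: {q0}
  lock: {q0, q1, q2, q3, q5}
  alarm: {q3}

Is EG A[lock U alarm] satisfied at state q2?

No

A[lock U alarm]: least fixpoint, start Z0 = Sat(alarm) = {q3}, add states in Sat(lock) with every successor in Z. Already a fixed point.
Sat(A[lock U alarm]) = {q3}
EG A[lock U alarm]: greatest fixpoint, start Z0 = {q3}, keep only states in Sat with some successor in Z. Already a fixed point.
Sat(EG A[lock U alarm]) = {q3}
q2 ∉ Sat(EG A[lock U alarm]) = {q3}, so the formula does not hold at q2.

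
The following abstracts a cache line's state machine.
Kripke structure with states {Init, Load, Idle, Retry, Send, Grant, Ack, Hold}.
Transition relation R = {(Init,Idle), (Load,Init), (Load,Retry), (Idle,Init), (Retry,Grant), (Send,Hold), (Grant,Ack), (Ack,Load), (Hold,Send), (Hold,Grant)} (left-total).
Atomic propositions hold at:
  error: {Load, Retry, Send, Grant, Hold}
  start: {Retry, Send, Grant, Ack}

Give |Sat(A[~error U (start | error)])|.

6

Sat(~error) = {Init, Idle, Ack}
Sat(start | error) = {Load, Retry, Send, Grant, Ack, Hold}
A[~error U (start | error)]: least fixpoint, start Z0 = Sat((start | error)) = {Load, Retry, Send, Grant, Ack, Hold}, add states in Sat(~error) with every successor in Z. Already a fixed point.
Sat(A[~error U (start | error)]) = {Load, Retry, Send, Grant, Ack, Hold}
|Sat(A[~error U (start | error)])| = |{Load, Retry, Send, Grant, Ack, Hold}| = 6.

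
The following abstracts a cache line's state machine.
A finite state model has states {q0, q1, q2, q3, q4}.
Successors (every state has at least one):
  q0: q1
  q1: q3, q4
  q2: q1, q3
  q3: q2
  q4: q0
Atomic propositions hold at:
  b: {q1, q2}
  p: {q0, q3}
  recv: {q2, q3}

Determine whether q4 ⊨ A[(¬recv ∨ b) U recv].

No

Sat(¬recv) = {q0, q1, q4}
Sat(¬recv ∨ b) = {q0, q1, q2, q4}
A[(¬recv ∨ b) U recv]: least fixpoint, start Z0 = Sat(recv) = {q2, q3}, add states in Sat(¬recv ∨ b) with every successor in Z. Already a fixed point.
Sat(A[(¬recv ∨ b) U recv]) = {q2, q3}
q4 ∉ Sat(A[(¬recv ∨ b) U recv]) = {q2, q3}, so the formula does not hold at q4.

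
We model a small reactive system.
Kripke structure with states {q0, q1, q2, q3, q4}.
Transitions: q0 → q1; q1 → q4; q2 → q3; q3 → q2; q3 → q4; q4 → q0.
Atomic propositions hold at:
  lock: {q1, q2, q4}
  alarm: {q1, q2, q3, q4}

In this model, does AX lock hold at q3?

Yes

Sat(AX lock) = {s : every successor in {q1, q2, q4}} = {q0, q1, q3}
q3 ∈ Sat(AX lock) = {q0, q1, q3}, so the formula holds at q3.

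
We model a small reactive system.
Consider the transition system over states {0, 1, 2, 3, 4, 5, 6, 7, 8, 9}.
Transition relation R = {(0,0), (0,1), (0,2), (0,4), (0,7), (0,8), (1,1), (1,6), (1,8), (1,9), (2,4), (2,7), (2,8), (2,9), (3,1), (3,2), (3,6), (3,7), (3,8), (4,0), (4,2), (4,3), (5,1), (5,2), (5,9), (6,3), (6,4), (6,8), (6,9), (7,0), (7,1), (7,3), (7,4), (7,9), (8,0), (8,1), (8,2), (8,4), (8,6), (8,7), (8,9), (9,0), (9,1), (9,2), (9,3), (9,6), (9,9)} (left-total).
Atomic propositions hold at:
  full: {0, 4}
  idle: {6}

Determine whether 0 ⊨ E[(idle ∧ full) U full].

Sat(idle ∧ full) = ∅
E[(idle ∧ full) U full]: least fixpoint, start Z0 = Sat(full) = {0, 4}, add states in Sat(idle ∧ full) with some successor in Z. Already a fixed point.
Sat(E[(idle ∧ full) U full]) = {0, 4}
0 ∈ Sat(E[(idle ∧ full) U full]) = {0, 4}, so the formula holds at 0.

Yes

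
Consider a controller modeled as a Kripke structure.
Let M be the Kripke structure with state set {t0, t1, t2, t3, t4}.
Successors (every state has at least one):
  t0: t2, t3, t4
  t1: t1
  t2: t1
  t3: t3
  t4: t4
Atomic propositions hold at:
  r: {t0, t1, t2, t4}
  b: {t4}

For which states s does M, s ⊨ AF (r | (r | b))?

{t0, t1, t2, t4}

Sat(r | b) = {t0, t1, t2, t4}
Sat(r | (r | b)) = {t0, t1, t2, t4}
AF (r | (r | b)): least fixpoint, start Z0 = {t0, t1, t2, t4}, add states with every successor in Z. Already a fixed point.
Sat(AF (r | (r | b))) = {t0, t1, t2, t4}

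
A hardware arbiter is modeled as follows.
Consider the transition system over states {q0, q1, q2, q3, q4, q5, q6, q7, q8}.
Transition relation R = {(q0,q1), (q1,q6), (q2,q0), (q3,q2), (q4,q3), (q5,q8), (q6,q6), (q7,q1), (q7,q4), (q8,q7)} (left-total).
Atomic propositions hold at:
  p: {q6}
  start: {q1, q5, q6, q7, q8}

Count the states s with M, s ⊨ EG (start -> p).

Sat(start -> p) = {q0, q2, q3, q4, q6}
EG (start -> p): greatest fixpoint, start Z0 = {q0, q2, q3, q4, q6}, keep only states in Sat with some successor in Z. Z1 = {q2, q3, q4, q6}; Z2 = {q3, q4, q6}; Z3 = {q4, q6}; Z4 = {q6}; fixed.
Sat(EG (start -> p)) = {q6}
|Sat(EG (start -> p))| = |{q6}| = 1.

1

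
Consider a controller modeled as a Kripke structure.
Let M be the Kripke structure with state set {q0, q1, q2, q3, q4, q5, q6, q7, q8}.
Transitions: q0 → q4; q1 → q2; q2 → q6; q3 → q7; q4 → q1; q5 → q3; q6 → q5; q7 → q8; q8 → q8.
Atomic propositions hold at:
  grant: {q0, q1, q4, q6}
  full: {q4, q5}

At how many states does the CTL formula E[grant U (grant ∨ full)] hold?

Sat(grant ∨ full) = {q0, q1, q4, q5, q6}
E[grant U (grant ∨ full)]: least fixpoint, start Z0 = Sat((grant ∨ full)) = {q0, q1, q4, q5, q6}, add states in Sat(grant) with some successor in Z. Already a fixed point.
Sat(E[grant U (grant ∨ full)]) = {q0, q1, q4, q5, q6}
|Sat(E[grant U (grant ∨ full)])| = |{q0, q1, q4, q5, q6}| = 5.

5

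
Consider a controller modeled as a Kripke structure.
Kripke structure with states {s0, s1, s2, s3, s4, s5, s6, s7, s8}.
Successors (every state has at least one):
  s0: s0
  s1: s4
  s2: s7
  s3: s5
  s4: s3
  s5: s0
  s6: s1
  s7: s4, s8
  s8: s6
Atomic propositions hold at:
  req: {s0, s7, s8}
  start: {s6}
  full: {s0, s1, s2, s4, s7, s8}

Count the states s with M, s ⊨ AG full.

1

AG full: greatest fixpoint, start Z0 = {s0, s1, s2, s4, s7, s8}, keep only states in Sat with every successor in Z. Z1 = {s0, s1, s2, s7}; Z2 = {s0, s2}; Z3 = {s0}; fixed.
Sat(AG full) = {s0}
|Sat(AG full)| = |{s0}| = 1.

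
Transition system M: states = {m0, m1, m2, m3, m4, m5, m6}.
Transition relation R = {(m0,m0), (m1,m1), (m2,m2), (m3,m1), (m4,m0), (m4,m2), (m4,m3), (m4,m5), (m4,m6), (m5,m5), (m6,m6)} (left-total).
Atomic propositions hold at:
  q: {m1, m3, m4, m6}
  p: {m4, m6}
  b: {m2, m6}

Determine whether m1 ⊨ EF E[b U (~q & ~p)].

No

Sat(~q) = {m0, m2, m5}
Sat(~p) = {m0, m1, m2, m3, m5}
Sat(~q & ~p) = {m0, m2, m5}
E[b U (~q & ~p)]: least fixpoint, start Z0 = Sat((~q & ~p)) = {m0, m2, m5}, add states in Sat(b) with some successor in Z. Already a fixed point.
Sat(E[b U (~q & ~p)]) = {m0, m2, m5}
EF E[b U (~q & ~p)]: least fixpoint, start Z0 = {m0, m2, m5}, add states with some successor in Z. Z1 = {m0, m2, m4, m5}; fixed.
Sat(EF E[b U (~q & ~p)]) = {m0, m2, m4, m5}
m1 ∉ Sat(EF E[b U (~q & ~p)]) = {m0, m2, m4, m5}, so the formula does not hold at m1.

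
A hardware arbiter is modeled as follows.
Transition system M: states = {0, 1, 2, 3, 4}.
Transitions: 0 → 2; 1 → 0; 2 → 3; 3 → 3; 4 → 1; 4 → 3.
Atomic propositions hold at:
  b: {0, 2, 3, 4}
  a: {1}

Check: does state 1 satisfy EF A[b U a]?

Yes

A[b U a]: least fixpoint, start Z0 = Sat(a) = {1}, add states in Sat(b) with every successor in Z. Already a fixed point.
Sat(A[b U a]) = {1}
EF A[b U a]: least fixpoint, start Z0 = {1}, add states with some successor in Z. Z1 = {1, 4}; fixed.
Sat(EF A[b U a]) = {1, 4}
1 ∈ Sat(EF A[b U a]) = {1, 4}, so the formula holds at 1.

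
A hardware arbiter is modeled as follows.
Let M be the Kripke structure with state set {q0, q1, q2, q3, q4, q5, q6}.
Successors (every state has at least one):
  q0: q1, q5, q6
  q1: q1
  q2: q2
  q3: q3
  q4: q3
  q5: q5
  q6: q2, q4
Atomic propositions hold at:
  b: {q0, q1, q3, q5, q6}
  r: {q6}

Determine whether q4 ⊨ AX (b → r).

No

Sat(b → r) = {q2, q4, q6}
Sat(AX (b → r)) = {s : every successor in {q2, q4, q6}} = {q2, q6}
q4 ∉ Sat(AX (b → r)) = {q2, q6}, so the formula does not hold at q4.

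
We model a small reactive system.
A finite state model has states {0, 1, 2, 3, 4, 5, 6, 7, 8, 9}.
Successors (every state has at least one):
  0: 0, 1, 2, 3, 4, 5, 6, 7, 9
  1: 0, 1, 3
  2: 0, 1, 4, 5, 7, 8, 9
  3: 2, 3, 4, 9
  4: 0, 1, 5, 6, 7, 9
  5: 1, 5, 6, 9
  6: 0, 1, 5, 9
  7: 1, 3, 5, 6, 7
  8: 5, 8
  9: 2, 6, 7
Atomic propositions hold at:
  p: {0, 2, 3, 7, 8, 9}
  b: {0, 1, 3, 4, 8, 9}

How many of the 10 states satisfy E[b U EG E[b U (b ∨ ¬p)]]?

8

Sat(¬p) = {1, 4, 5, 6}
Sat(b ∨ ¬p) = {0, 1, 3, 4, 5, 6, 8, 9}
E[b U (b ∨ ¬p)]: least fixpoint, start Z0 = Sat((b ∨ ¬p)) = {0, 1, 3, 4, 5, 6, 8, 9}, add states in Sat(b) with some successor in Z. Already a fixed point.
Sat(E[b U (b ∨ ¬p)]) = {0, 1, 3, 4, 5, 6, 8, 9}
EG E[b U (b ∨ ¬p)]: greatest fixpoint, start Z0 = {0, 1, 3, 4, 5, 6, 8, 9}, keep only states in Sat with some successor in Z. Already a fixed point.
Sat(EG E[b U (b ∨ ¬p)]) = {0, 1, 3, 4, 5, 6, 8, 9}
E[b U EG E[b U (b ∨ ¬p)]]: least fixpoint, start Z0 = Sat(EG E[b U (b ∨ ¬p)]) = {0, 1, 3, 4, 5, 6, 8, 9}, add states in Sat(b) with some successor in Z. Already a fixed point.
Sat(E[b U EG E[b U (b ∨ ¬p)]]) = {0, 1, 3, 4, 5, 6, 8, 9}
|Sat(E[b U EG E[b U (b ∨ ¬p)]])| = |{0, 1, 3, 4, 5, 6, 8, 9}| = 8.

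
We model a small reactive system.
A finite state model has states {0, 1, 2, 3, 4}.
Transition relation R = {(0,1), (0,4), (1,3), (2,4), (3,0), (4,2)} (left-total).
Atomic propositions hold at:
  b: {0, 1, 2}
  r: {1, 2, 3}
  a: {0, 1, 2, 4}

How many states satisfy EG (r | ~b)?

2

Sat(~b) = {3, 4}
Sat(r | ~b) = {1, 2, 3, 4}
EG (r | ~b): greatest fixpoint, start Z0 = {1, 2, 3, 4}, keep only states in Sat with some successor in Z. Z1 = {1, 2, 4}; Z2 = {2, 4}; fixed.
Sat(EG (r | ~b)) = {2, 4}
|Sat(EG (r | ~b))| = |{2, 4}| = 2.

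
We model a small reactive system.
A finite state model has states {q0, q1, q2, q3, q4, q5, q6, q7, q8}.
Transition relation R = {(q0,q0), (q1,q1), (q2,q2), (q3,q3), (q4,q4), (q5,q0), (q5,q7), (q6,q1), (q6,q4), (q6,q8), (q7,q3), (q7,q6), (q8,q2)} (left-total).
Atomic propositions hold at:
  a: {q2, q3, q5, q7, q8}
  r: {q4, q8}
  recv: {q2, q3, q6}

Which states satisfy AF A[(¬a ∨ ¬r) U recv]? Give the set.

Sat(¬a) = {q0, q1, q4, q6}
Sat(¬r) = {q0, q1, q2, q3, q5, q6, q7}
Sat(¬a ∨ ¬r) = {q0, q1, q2, q3, q4, q5, q6, q7}
A[(¬a ∨ ¬r) U recv]: least fixpoint, start Z0 = Sat(recv) = {q2, q3, q6}, add states in Sat(¬a ∨ ¬r) with every successor in Z. Z1 = {q2, q3, q6, q7}; fixed.
Sat(A[(¬a ∨ ¬r) U recv]) = {q2, q3, q6, q7}
AF A[(¬a ∨ ¬r) U recv]: least fixpoint, start Z0 = {q2, q3, q6, q7}, add states with every successor in Z. Z1 = {q2, q3, q6, q7, q8}; fixed.
Sat(AF A[(¬a ∨ ¬r) U recv]) = {q2, q3, q6, q7, q8}

{q2, q3, q6, q7, q8}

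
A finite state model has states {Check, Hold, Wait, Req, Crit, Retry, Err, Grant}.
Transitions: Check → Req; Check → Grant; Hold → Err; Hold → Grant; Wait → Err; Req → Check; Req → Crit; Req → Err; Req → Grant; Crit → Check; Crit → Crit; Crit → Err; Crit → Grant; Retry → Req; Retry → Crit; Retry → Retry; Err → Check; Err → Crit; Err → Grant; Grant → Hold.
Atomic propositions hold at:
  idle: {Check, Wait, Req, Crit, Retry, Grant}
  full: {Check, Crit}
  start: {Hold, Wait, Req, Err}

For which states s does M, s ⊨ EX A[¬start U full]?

{Req, Crit, Retry, Err}

Sat(¬start) = {Check, Crit, Retry, Grant}
A[¬start U full]: least fixpoint, start Z0 = Sat(full) = {Check, Crit}, add states in Sat(¬start) with every successor in Z. Already a fixed point.
Sat(A[¬start U full]) = {Check, Crit}
Sat(EX A[¬start U full]) = {s : some successor in {Check, Crit}} = {Req, Crit, Retry, Err}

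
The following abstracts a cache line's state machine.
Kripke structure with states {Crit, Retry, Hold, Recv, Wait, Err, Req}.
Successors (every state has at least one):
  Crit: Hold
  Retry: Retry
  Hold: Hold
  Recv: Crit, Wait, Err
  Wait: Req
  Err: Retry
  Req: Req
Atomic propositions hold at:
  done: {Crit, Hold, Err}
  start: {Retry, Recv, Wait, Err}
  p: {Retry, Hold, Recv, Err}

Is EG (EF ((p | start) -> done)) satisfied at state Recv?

Sat(p | start) = {Retry, Hold, Recv, Wait, Err}
Sat((p | start) -> done) = {Crit, Hold, Err, Req}
EF ((p | start) -> done): least fixpoint, start Z0 = {Crit, Hold, Err, Req}, add states with some successor in Z. Z1 = {Crit, Hold, Recv, Wait, Err, Req}; fixed.
Sat(EF ((p | start) -> done)) = {Crit, Hold, Recv, Wait, Err, Req}
EG (EF ((p | start) -> done)): greatest fixpoint, start Z0 = {Crit, Hold, Recv, Wait, Err, Req}, keep only states in Sat with some successor in Z. Z1 = {Crit, Hold, Recv, Wait, Req}; fixed.
Sat(EG (EF ((p | start) -> done))) = {Crit, Hold, Recv, Wait, Req}
Recv ∈ Sat(EG (EF ((p | start) -> done))) = {Crit, Hold, Recv, Wait, Req}, so the formula holds at Recv.

Yes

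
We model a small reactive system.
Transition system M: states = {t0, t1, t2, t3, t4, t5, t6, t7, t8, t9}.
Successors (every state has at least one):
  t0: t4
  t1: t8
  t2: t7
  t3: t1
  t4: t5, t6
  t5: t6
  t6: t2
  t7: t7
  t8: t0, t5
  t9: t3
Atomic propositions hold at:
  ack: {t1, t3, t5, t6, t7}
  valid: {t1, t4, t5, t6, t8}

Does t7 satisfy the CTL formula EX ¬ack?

No

Sat(¬ack) = {t0, t2, t4, t8, t9}
Sat(EX ¬ack) = {s : some successor in {t0, t2, t4, t8, t9}} = {t0, t1, t6, t8}
t7 ∉ Sat(EX ¬ack) = {t0, t1, t6, t8}, so the formula does not hold at t7.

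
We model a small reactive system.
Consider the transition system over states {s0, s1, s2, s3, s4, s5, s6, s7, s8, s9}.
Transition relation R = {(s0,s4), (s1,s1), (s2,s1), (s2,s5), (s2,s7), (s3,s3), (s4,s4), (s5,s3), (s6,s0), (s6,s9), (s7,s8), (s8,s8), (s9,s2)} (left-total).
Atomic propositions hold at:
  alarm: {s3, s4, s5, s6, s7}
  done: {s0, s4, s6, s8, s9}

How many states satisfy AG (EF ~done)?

3

Sat(~done) = {s1, s2, s3, s5, s7}
EF ~done: least fixpoint, start Z0 = {s1, s2, s3, s5, s7}, add states with some successor in Z. Z1 = {s1, s2, s3, s5, s7, s9}; Z2 = {s1, s2, s3, s5, s6, s7, s9}; fixed.
Sat(EF ~done) = {s1, s2, s3, s5, s6, s7, s9}
AG (EF ~done): greatest fixpoint, start Z0 = {s1, s2, s3, s5, s6, s7, s9}, keep only states in Sat with every successor in Z. Z1 = {s1, s2, s3, s5, s9}; Z2 = {s1, s3, s5, s9}; Z3 = {s1, s3, s5}; fixed.
Sat(AG (EF ~done)) = {s1, s3, s5}
|Sat(AG (EF ~done))| = |{s1, s3, s5}| = 3.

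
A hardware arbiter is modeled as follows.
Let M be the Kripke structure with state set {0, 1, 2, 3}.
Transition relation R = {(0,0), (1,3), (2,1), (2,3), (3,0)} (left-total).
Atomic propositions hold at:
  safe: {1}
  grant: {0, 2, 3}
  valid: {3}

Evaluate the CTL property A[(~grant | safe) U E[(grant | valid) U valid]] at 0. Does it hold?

No

Sat(~grant) = {1}
Sat(~grant | safe) = {1}
Sat(grant | valid) = {0, 2, 3}
E[(grant | valid) U valid]: least fixpoint, start Z0 = Sat(valid) = {3}, add states in Sat(grant | valid) with some successor in Z. Z1 = {2, 3}; fixed.
Sat(E[(grant | valid) U valid]) = {2, 3}
A[(~grant | safe) U E[(grant | valid) U valid]]: least fixpoint, start Z0 = Sat(E[(grant | valid) U valid]) = {2, 3}, add states in Sat(~grant | safe) with every successor in Z. Z1 = {1, 2, 3}; fixed.
Sat(A[(~grant | safe) U E[(grant | valid) U valid]]) = {1, 2, 3}
0 ∉ Sat(A[(~grant | safe) U E[(grant | valid) U valid]]) = {1, 2, 3}, so the formula does not hold at 0.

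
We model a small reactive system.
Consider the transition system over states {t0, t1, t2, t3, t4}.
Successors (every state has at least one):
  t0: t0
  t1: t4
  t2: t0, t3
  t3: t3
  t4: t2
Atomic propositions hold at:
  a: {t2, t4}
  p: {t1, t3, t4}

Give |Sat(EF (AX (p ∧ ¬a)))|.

Sat(¬a) = {t0, t1, t3}
Sat(p ∧ ¬a) = {t1, t3}
Sat(AX (p ∧ ¬a)) = {s : every successor in {t1, t3}} = {t3}
EF (AX (p ∧ ¬a)): least fixpoint, start Z0 = {t3}, add states with some successor in Z. Z1 = {t2, t3}; Z2 = {t2, t3, t4}; Z3 = {t1, t2, t3, t4}; fixed.
Sat(EF (AX (p ∧ ¬a))) = {t1, t2, t3, t4}
|Sat(EF (AX (p ∧ ¬a)))| = |{t1, t2, t3, t4}| = 4.

4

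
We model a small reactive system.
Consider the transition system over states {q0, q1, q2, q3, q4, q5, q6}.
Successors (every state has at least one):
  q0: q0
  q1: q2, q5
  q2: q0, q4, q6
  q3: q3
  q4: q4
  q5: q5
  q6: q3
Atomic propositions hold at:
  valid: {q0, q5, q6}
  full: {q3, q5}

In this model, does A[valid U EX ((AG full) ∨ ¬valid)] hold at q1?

Yes

AG full: greatest fixpoint, start Z0 = {q3, q5}, keep only states in Sat with every successor in Z. Already a fixed point.
Sat(AG full) = {q3, q5}
Sat(¬valid) = {q1, q2, q3, q4}
Sat((AG full) ∨ ¬valid) = {q1, q2, q3, q4, q5}
Sat(EX ((AG full) ∨ ¬valid)) = {s : some successor in {q1, q2, q3, q4, q5}} = {q1, q2, q3, q4, q5, q6}
A[valid U EX ((AG full) ∨ ¬valid)]: least fixpoint, start Z0 = Sat(EX ((AG full) ∨ ¬valid)) = {q1, q2, q3, q4, q5, q6}, add states in Sat(valid) with every successor in Z. Already a fixed point.
Sat(A[valid U EX ((AG full) ∨ ¬valid)]) = {q1, q2, q3, q4, q5, q6}
q1 ∈ Sat(A[valid U EX ((AG full) ∨ ¬valid)]) = {q1, q2, q3, q4, q5, q6}, so the formula holds at q1.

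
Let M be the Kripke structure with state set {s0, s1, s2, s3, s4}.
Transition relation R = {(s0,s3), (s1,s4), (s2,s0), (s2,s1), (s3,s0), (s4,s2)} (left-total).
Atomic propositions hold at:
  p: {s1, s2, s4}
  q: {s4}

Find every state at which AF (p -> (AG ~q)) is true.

Sat(~q) = {s0, s1, s2, s3}
AG ~q: greatest fixpoint, start Z0 = {s0, s1, s2, s3}, keep only states in Sat with every successor in Z. Z1 = {s0, s2, s3}; Z2 = {s0, s3}; fixed.
Sat(AG ~q) = {s0, s3}
Sat(p -> (AG ~q)) = {s0, s3}
AF (p -> (AG ~q)): least fixpoint, start Z0 = {s0, s3}, add states with every successor in Z. Already a fixed point.
Sat(AF (p -> (AG ~q))) = {s0, s3}

{s0, s3}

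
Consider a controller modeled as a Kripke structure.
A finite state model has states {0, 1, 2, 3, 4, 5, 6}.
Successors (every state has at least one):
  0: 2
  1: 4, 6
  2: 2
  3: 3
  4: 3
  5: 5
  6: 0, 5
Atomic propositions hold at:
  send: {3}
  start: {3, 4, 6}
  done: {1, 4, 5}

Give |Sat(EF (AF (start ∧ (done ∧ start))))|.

Sat(done ∧ start) = {4}
Sat(start ∧ (done ∧ start)) = {4}
AF (start ∧ (done ∧ start)): least fixpoint, start Z0 = {4}, add states with every successor in Z. Already a fixed point.
Sat(AF (start ∧ (done ∧ start))) = {4}
EF (AF (start ∧ (done ∧ start))): least fixpoint, start Z0 = {4}, add states with some successor in Z. Z1 = {1, 4}; fixed.
Sat(EF (AF (start ∧ (done ∧ start)))) = {1, 4}
|Sat(EF (AF (start ∧ (done ∧ start))))| = |{1, 4}| = 2.

2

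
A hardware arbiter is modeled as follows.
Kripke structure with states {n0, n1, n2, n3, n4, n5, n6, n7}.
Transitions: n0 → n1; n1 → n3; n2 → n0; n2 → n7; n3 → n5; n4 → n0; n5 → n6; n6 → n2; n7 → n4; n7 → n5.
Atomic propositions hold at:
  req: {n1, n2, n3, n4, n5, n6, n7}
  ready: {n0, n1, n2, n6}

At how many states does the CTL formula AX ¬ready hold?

Sat(¬ready) = {n3, n4, n5, n7}
Sat(AX ¬ready) = {s : every successor in {n3, n4, n5, n7}} = {n1, n3, n7}
|Sat(AX ¬ready)| = |{n1, n3, n7}| = 3.

3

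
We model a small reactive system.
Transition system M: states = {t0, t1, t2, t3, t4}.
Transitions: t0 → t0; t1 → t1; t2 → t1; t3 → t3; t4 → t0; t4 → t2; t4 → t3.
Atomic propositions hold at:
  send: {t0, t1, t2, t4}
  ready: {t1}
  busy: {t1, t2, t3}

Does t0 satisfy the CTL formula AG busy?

No

AG busy: greatest fixpoint, start Z0 = {t1, t2, t3}, keep only states in Sat with every successor in Z. Already a fixed point.
Sat(AG busy) = {t1, t2, t3}
t0 ∉ Sat(AG busy) = {t1, t2, t3}, so the formula does not hold at t0.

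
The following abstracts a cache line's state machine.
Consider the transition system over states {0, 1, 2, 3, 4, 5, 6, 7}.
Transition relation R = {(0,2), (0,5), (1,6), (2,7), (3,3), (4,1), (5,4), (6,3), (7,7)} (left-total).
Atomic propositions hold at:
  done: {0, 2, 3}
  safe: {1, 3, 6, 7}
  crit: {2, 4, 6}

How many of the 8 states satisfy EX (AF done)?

AF done: least fixpoint, start Z0 = {0, 2, 3}, add states with every successor in Z. Z1 = {0, 2, 3, 6}; Z2 = {0, 1, 2, 3, 6}; Z3 = {0, 1, 2, 3, 4, 6}; Z4 = {0, 1, 2, 3, 4, 5, 6}; fixed.
Sat(AF done) = {0, 1, 2, 3, 4, 5, 6}
Sat(EX (AF done)) = {s : some successor in {0, 1, 2, 3, 4, 5, 6}} = {0, 1, 3, 4, 5, 6}
|Sat(EX (AF done))| = |{0, 1, 3, 4, 5, 6}| = 6.

6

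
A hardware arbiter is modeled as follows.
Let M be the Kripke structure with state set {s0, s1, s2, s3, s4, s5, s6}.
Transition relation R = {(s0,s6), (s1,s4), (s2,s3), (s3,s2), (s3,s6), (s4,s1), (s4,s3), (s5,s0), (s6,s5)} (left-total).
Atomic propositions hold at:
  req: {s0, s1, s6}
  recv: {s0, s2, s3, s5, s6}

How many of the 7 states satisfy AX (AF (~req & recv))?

5

Sat(~req) = {s2, s3, s4, s5}
Sat(~req & recv) = {s2, s3, s5}
AF (~req & recv): least fixpoint, start Z0 = {s2, s3, s5}, add states with every successor in Z. Z1 = {s2, s3, s5, s6}; Z2 = {s0, s2, s3, s5, s6}; fixed.
Sat(AF (~req & recv)) = {s0, s2, s3, s5, s6}
Sat(AX (AF (~req & recv))) = {s : every successor in {s0, s2, s3, s5, s6}} = {s0, s2, s3, s5, s6}
|Sat(AX (AF (~req & recv)))| = |{s0, s2, s3, s5, s6}| = 5.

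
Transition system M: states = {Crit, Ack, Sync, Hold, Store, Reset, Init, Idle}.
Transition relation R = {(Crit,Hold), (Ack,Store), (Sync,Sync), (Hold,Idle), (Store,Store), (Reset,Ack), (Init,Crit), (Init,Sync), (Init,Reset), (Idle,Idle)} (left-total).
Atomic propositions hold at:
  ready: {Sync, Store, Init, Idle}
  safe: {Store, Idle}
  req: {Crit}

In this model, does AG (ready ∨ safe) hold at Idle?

Sat(ready ∨ safe) = {Sync, Store, Init, Idle}
AG (ready ∨ safe): greatest fixpoint, start Z0 = {Sync, Store, Init, Idle}, keep only states in Sat with every successor in Z. Z1 = {Sync, Store, Idle}; fixed.
Sat(AG (ready ∨ safe)) = {Sync, Store, Idle}
Idle ∈ Sat(AG (ready ∨ safe)) = {Sync, Store, Idle}, so the formula holds at Idle.

Yes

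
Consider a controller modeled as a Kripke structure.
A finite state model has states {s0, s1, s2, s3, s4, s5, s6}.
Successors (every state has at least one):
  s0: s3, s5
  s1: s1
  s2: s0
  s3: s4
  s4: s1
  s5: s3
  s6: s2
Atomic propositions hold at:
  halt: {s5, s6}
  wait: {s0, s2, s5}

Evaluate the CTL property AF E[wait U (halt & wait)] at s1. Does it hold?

Sat(halt & wait) = {s5}
E[wait U (halt & wait)]: least fixpoint, start Z0 = Sat((halt & wait)) = {s5}, add states in Sat(wait) with some successor in Z. Z1 = {s0, s5}; Z2 = {s0, s2, s5}; fixed.
Sat(E[wait U (halt & wait)]) = {s0, s2, s5}
AF E[wait U (halt & wait)]: least fixpoint, start Z0 = {s0, s2, s5}, add states with every successor in Z. Z1 = {s0, s2, s5, s6}; fixed.
Sat(AF E[wait U (halt & wait)]) = {s0, s2, s5, s6}
s1 ∉ Sat(AF E[wait U (halt & wait)]) = {s0, s2, s5, s6}, so the formula does not hold at s1.

No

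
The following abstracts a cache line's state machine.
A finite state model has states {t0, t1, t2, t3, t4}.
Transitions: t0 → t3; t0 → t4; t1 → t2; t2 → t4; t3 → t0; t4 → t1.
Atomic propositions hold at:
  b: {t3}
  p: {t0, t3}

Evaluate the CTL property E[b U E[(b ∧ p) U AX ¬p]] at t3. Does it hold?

No

Sat(b ∧ p) = {t3}
Sat(¬p) = {t1, t2, t4}
Sat(AX ¬p) = {s : every successor in {t1, t2, t4}} = {t1, t2, t4}
E[(b ∧ p) U AX ¬p]: least fixpoint, start Z0 = Sat(AX ¬p) = {t1, t2, t4}, add states in Sat(b ∧ p) with some successor in Z. Already a fixed point.
Sat(E[(b ∧ p) U AX ¬p]) = {t1, t2, t4}
E[b U E[(b ∧ p) U AX ¬p]]: least fixpoint, start Z0 = Sat(E[(b ∧ p) U AX ¬p]) = {t1, t2, t4}, add states in Sat(b) with some successor in Z. Already a fixed point.
Sat(E[b U E[(b ∧ p) U AX ¬p]]) = {t1, t2, t4}
t3 ∉ Sat(E[b U E[(b ∧ p) U AX ¬p]]) = {t1, t2, t4}, so the formula does not hold at t3.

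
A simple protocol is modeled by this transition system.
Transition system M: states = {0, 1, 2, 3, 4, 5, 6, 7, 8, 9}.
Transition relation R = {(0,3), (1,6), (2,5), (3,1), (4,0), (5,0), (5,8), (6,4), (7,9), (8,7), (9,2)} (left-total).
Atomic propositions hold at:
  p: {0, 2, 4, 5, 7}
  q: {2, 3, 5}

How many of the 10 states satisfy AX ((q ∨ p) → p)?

Sat(q ∨ p) = {0, 2, 3, 4, 5, 7}
Sat((q ∨ p) → p) = {0, 1, 2, 4, 5, 6, 7, 8, 9}
Sat(AX ((q ∨ p) → p)) = {s : every successor in {0, 1, 2, 4, 5, 6, 7, 8, 9}} = {1, 2, 3, 4, 5, 6, 7, 8, 9}
|Sat(AX ((q ∨ p) → p))| = |{1, 2, 3, 4, 5, 6, 7, 8, 9}| = 9.

9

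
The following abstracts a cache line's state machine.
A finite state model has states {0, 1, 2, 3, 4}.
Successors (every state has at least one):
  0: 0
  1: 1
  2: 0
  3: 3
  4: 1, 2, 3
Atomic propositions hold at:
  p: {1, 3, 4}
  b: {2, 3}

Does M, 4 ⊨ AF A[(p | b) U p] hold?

Sat(p | b) = {1, 2, 3, 4}
A[(p | b) U p]: least fixpoint, start Z0 = Sat(p) = {1, 3, 4}, add states in Sat(p | b) with every successor in Z. Already a fixed point.
Sat(A[(p | b) U p]) = {1, 3, 4}
AF A[(p | b) U p]: least fixpoint, start Z0 = {1, 3, 4}, add states with every successor in Z. Already a fixed point.
Sat(AF A[(p | b) U p]) = {1, 3, 4}
4 ∈ Sat(AF A[(p | b) U p]) = {1, 3, 4}, so the formula holds at 4.

Yes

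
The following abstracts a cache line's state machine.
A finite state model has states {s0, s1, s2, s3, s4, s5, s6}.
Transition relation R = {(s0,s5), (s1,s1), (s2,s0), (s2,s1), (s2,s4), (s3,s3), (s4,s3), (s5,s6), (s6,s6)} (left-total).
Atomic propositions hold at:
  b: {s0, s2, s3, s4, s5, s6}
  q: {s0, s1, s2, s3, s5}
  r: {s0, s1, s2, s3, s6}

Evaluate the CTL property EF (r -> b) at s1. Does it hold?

No

Sat(r -> b) = {s0, s2, s3, s4, s5, s6}
EF (r -> b): least fixpoint, start Z0 = {s0, s2, s3, s4, s5, s6}, add states with some successor in Z. Already a fixed point.
Sat(EF (r -> b)) = {s0, s2, s3, s4, s5, s6}
s1 ∉ Sat(EF (r -> b)) = {s0, s2, s3, s4, s5, s6}, so the formula does not hold at s1.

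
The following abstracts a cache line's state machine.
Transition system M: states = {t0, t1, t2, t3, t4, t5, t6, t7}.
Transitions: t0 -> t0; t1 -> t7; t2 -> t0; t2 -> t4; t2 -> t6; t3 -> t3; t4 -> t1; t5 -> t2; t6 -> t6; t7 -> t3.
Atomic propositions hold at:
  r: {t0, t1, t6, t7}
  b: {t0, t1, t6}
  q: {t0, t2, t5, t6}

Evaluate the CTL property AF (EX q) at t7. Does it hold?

No

Sat(EX q) = {s : some successor in {t0, t2, t5, t6}} = {t0, t2, t5, t6}
AF (EX q): least fixpoint, start Z0 = {t0, t2, t5, t6}, add states with every successor in Z. Already a fixed point.
Sat(AF (EX q)) = {t0, t2, t5, t6}
t7 ∉ Sat(AF (EX q)) = {t0, t2, t5, t6}, so the formula does not hold at t7.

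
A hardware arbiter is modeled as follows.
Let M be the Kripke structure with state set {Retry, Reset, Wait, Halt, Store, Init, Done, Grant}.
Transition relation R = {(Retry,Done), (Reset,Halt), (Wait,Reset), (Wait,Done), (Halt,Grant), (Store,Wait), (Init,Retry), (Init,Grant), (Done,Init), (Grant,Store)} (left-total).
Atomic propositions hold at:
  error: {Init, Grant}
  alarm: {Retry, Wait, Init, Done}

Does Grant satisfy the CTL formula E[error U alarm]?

E[error U alarm]: least fixpoint, start Z0 = Sat(alarm) = {Retry, Wait, Init, Done}, add states in Sat(error) with some successor in Z. Already a fixed point.
Sat(E[error U alarm]) = {Retry, Wait, Init, Done}
Grant ∉ Sat(E[error U alarm]) = {Retry, Wait, Init, Done}, so the formula does not hold at Grant.

No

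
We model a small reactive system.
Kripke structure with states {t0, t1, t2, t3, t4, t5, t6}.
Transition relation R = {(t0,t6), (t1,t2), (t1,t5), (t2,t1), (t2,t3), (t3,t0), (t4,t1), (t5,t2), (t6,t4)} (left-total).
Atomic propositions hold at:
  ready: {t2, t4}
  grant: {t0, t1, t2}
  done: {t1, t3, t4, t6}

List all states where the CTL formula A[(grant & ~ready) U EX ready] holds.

Sat(~ready) = {t0, t1, t3, t5, t6}
Sat(grant & ~ready) = {t0, t1}
Sat(EX ready) = {s : some successor in {t2, t4}} = {t1, t5, t6}
A[(grant & ~ready) U EX ready]: least fixpoint, start Z0 = Sat(EX ready) = {t1, t5, t6}, add states in Sat(grant & ~ready) with every successor in Z. Z1 = {t0, t1, t5, t6}; fixed.
Sat(A[(grant & ~ready) U EX ready]) = {t0, t1, t5, t6}

{t0, t1, t5, t6}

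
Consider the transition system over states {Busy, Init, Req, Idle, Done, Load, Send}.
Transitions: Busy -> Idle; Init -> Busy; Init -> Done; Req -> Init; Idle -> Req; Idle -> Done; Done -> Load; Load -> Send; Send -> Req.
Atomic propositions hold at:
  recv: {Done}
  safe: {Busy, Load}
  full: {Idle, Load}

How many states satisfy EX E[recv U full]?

4

E[recv U full]: least fixpoint, start Z0 = Sat(full) = {Idle, Load}, add states in Sat(recv) with some successor in Z. Z1 = {Idle, Done, Load}; fixed.
Sat(E[recv U full]) = {Idle, Done, Load}
Sat(EX E[recv U full]) = {s : some successor in {Idle, Done, Load}} = {Busy, Init, Idle, Done}
|Sat(EX E[recv U full])| = |{Busy, Init, Idle, Done}| = 4.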